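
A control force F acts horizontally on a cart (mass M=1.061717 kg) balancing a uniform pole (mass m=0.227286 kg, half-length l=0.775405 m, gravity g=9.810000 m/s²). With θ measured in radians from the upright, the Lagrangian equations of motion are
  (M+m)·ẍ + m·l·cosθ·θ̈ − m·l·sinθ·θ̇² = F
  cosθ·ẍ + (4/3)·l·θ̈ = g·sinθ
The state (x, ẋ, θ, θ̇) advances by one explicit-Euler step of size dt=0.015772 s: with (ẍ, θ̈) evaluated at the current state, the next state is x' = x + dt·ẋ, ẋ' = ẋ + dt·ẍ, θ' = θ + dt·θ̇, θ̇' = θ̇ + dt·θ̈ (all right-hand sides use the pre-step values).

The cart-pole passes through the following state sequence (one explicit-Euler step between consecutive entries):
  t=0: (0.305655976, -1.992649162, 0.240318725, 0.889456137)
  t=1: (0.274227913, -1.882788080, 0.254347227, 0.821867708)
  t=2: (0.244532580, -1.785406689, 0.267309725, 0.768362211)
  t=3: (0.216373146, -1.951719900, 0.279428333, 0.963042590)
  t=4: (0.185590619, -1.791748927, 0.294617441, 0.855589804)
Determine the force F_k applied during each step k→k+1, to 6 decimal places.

F_0 = 8.211925 N
F_1 = 7.350122 N
F_2 = -11.521684 N
F_3 = 11.874792 N

step 0→1:
  ẍ = (ẋ'−ẋ)/dt = (-1.882788080−-1.992649162)/0.015772 = 6.965577
  θ̈ = (θ̇'−θ̇)/dt = (0.821867708−0.889456137)/0.015772 = -4.285343
  sinθ=0.238012, cosθ=0.971262
  F = (M+m)·ẍ + m·l·cosθ·θ̈ − m·l·sinθ·θ̇² = 8.978650 + -0.733539 − 0.033186 = 8.211925
step 1→2:
  ẍ = (ẋ'−ẋ)/dt = (-1.785406689−-1.882788080)/0.015772 = 6.174321
  θ̈ = (θ̇'−θ̇)/dt = (0.768362211−0.821867708)/0.015772 = -3.392436
  sinθ=0.251614, cosθ=0.967828
  F = (M+m)·ẍ + m·l·cosθ·θ̈ − m·l·sinθ·θ̇² = 7.958718 + -0.578643 − 0.029953 = 7.350122
step 2→3:
  ẍ = (ẋ'−ẋ)/dt = (-1.951719900−-1.785406689)/0.015772 = -10.544840
  θ̈ = (θ̇'−θ̇)/dt = (0.963042590−0.768362211)/0.015772 = 12.343417
  sinθ=0.264138, cosθ=0.964485
  F = (M+m)·ẍ + m·l·cosθ·θ̈ − m·l·sinθ·θ̇² = -13.592330 + 2.098129 − 0.027483 = -11.521684
step 3→4:
  ẍ = (ẋ'−ẋ)/dt = (-1.791748927−-1.951719900)/0.015772 = 10.142720
  θ̈ = (θ̇'−θ̇)/dt = (0.855589804−0.963042590)/0.015772 = -6.812883
  sinθ=0.275806, cosθ=0.961213
  F = (M+m)·ẍ + m·l·cosθ·θ̈ − m·l·sinθ·θ̇² = 13.073996 + -1.154123 − 0.045081 = 11.874792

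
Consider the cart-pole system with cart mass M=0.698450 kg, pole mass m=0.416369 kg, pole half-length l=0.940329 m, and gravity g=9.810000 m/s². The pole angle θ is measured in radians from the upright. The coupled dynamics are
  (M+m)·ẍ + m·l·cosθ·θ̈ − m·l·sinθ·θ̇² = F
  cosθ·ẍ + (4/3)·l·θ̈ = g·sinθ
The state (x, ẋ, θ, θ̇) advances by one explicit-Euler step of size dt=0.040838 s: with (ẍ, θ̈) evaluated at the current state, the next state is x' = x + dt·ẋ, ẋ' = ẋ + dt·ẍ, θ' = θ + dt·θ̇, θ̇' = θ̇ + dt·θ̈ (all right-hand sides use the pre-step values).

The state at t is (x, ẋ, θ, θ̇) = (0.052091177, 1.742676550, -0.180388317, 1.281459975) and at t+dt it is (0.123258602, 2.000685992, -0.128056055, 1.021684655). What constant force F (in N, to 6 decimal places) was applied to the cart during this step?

F = 4.708521 N

ẍ = (ẋ'−ẋ)/dt = (2.000685992−1.742676550)/0.040838 = 6.317877
θ̈ = (θ̇'−θ̇)/dt = (1.021684655−1.281459975)/0.040838 = -6.361118
sinθ=-0.179412, cosθ=0.983774
F = (M+m)·ẍ + m·l·cosθ·θ̈ − m·l·sinθ·θ̇² = 7.043289 + -2.450118 − -0.115350 = 4.708521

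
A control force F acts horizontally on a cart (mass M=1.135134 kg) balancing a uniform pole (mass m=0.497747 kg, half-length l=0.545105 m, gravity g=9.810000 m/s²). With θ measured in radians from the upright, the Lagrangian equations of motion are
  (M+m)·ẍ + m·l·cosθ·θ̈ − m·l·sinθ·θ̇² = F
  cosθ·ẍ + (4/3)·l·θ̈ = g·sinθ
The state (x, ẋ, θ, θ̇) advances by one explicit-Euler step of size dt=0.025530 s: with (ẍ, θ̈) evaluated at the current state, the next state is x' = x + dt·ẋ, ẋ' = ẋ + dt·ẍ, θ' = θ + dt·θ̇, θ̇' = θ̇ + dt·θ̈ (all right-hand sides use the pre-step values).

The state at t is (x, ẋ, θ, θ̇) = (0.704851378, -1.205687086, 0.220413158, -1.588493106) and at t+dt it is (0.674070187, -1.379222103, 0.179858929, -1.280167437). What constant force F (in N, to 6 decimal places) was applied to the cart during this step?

F = -8.051354 N

ẍ = (ẋ'−ẋ)/dt = (-1.379222103−-1.205687086)/0.025530 = -6.797298
θ̈ = (θ̇'−θ̇)/dt = (-1.280167437−-1.588493106)/0.025530 = 12.076994
sinθ=0.218633, cosθ=0.975807
F = (M+m)·ẍ + m·l·cosθ·θ̈ − m·l·sinθ·θ̇² = -11.099179 + 3.197508 − 0.149684 = -8.051354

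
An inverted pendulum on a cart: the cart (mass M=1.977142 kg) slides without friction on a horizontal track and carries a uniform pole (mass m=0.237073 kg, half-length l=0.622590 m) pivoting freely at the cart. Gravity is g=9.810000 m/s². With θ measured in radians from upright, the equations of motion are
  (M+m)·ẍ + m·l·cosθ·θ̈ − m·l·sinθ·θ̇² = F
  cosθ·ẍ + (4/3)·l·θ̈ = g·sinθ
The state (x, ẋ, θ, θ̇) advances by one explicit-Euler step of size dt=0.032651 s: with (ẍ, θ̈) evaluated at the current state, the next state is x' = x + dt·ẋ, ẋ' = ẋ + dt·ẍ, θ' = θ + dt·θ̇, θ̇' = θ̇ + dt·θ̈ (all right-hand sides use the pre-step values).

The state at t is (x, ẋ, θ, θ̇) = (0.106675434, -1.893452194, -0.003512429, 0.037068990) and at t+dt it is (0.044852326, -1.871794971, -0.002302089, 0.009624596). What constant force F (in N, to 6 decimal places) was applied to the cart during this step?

ẍ = (ẋ'−ẋ)/dt = (-1.871794971−-1.893452194)/0.032651 = 0.663294
θ̈ = (θ̇'−θ̇)/dt = (0.009624596−0.037068990)/0.032651 = -0.840538
sinθ=-0.003512, cosθ=0.999994
F = (M+m)·ẍ + m·l·cosθ·θ̈ − m·l·sinθ·θ̇² = 1.468676 + -0.124062 − -0.000001 = 1.344615

F = 1.344615 N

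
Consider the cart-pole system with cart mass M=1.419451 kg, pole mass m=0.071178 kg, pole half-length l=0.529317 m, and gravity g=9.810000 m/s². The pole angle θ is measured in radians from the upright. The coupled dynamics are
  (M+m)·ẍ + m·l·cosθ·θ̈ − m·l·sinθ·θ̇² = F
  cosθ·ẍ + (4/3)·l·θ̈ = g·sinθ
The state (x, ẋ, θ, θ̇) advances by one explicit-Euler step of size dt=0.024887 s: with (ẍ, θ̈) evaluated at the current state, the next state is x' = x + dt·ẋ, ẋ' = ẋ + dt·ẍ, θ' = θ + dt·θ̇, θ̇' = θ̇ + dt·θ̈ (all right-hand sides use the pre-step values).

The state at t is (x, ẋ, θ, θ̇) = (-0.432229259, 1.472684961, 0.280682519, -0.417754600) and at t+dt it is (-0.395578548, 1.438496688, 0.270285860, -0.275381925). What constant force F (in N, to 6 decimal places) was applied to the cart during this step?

F = -1.842459 N

ẍ = (ẋ'−ẋ)/dt = (1.438496688−1.472684961)/0.024887 = -1.373740
θ̈ = (θ̇'−θ̇)/dt = (-0.275381925−-0.417754600)/0.024887 = 5.720765
sinθ=0.277012, cosθ=0.960867
F = (M+m)·ẍ + m·l·cosθ·θ̈ − m·l·sinθ·θ̇² = -2.047737 + 0.207099 − 0.001821 = -1.842459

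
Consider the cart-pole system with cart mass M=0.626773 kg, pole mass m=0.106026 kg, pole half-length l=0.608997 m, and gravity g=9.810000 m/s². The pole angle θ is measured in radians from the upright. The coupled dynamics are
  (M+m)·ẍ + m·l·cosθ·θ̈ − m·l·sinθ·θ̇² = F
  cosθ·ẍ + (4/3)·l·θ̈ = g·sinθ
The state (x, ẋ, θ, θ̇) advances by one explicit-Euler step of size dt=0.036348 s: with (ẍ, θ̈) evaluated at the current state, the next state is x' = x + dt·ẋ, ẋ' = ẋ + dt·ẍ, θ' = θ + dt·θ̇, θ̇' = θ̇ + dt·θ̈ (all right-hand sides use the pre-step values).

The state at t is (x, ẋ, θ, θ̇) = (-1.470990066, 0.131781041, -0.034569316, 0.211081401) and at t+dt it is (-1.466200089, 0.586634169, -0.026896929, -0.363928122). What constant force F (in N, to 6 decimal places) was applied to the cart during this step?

ẍ = (ẋ'−ẋ)/dt = (0.586634169−0.131781041)/0.036348 = 12.513842
θ̈ = (θ̇'−θ̇)/dt = (-0.363928122−0.211081401)/0.036348 = -15.819564
sinθ=-0.034562, cosθ=0.999403
F = (M+m)·ẍ + m·l·cosθ·θ̈ − m·l·sinθ·θ̇² = 9.170131 + -1.020851 − -0.000099 = 8.149379

F = 8.149379 N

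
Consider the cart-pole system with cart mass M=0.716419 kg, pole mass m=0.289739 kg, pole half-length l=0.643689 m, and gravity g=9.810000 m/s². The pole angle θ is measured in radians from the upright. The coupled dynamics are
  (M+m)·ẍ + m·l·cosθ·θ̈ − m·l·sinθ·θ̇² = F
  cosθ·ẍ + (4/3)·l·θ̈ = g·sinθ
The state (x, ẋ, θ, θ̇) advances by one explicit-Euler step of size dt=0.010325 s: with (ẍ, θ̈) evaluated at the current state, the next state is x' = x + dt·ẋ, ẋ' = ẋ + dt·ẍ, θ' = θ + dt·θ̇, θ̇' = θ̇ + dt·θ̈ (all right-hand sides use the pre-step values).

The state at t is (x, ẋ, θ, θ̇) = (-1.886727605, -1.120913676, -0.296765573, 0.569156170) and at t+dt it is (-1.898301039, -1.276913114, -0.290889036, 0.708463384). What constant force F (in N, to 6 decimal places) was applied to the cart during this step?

ẍ = (ẋ'−ẋ)/dt = (-1.276913114−-1.120913676)/0.010325 = -15.108904
θ̈ = (θ̇'−θ̇)/dt = (0.708463384−0.569156170)/0.010325 = 13.492224
sinθ=-0.292429, cosθ=0.956287
F = (M+m)·ẍ + m·l·cosθ·θ̈ − m·l·sinθ·θ̇² = -15.201945 + 2.406329 − -0.017667 = -12.777949

F = -12.777949 N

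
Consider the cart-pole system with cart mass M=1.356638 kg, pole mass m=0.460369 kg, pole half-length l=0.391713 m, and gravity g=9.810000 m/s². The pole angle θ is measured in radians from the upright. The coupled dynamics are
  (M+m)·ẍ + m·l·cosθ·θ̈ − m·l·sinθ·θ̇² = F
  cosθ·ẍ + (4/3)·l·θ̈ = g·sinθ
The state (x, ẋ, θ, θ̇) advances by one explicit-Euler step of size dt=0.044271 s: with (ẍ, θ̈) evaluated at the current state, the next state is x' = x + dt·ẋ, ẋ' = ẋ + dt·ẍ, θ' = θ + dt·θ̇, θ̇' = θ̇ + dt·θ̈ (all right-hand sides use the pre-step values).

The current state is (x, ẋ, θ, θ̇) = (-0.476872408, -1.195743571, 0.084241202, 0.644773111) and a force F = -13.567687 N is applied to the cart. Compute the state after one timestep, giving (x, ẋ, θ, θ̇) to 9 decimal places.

(-0.529809172, -1.611534416, 0.112785952, 1.508017902)

sinθ=0.084141600, cosθ=0.996453808
temp = (F + m·l·θ̇²·sinθ)/(M+m) = (-13.567687 + 0.006308101)/1.817007 = -7.463580987
θ̈ = (g·sinθ − cosθ·temp)/(l·(4/3 − m·cos²θ/(M+m))) = 19.499103038
ẍ = temp − m·l·θ̈·cosθ/(M+m) = -9.391946081
Euler: x'=-0.476872408+0.044271·-1.195743571=-0.529809172, ẋ'=-1.195743571+0.044271·-9.391946081=-1.611534416
       θ'=0.084241202+0.044271·0.644773111=0.112785952, θ̇'=0.644773111+0.044271·19.499103038=1.508017902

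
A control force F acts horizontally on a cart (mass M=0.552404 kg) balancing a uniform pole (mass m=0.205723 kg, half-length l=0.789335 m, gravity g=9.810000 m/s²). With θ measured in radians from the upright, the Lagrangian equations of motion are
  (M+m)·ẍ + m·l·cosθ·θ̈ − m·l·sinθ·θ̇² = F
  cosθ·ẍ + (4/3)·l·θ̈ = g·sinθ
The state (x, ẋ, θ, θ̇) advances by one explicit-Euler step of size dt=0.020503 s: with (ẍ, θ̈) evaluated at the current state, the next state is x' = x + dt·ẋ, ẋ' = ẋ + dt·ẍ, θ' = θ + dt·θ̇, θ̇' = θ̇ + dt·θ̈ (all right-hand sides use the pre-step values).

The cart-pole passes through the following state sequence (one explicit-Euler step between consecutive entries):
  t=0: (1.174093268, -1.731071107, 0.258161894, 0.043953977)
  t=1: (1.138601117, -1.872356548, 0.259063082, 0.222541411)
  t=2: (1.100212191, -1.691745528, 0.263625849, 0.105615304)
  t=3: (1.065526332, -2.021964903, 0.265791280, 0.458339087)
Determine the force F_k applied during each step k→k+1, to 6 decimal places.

F_0 = -3.856761 N
F_1 = 5.781128 N
F_2 = -9.513725 N

step 0→1:
  ẍ = (ẋ'−ẋ)/dt = (-1.872356548−-1.731071107)/0.020503 = -6.890964
  θ̈ = (θ̇'−θ̇)/dt = (0.222541411−0.043953977)/0.020503 = 8.710307
  sinθ=0.255304, cosθ=0.966861
  F = (M+m)·ẍ + m·l·cosθ·θ̈ − m·l·sinθ·θ̇² = -5.224226 + 1.367545 − 0.000080 = -3.856761
step 1→2:
  ẍ = (ẋ'−ẋ)/dt = (-1.691745528−-1.872356548)/0.020503 = 8.809005
  θ̈ = (θ̇'−θ̇)/dt = (0.105615304−0.222541411)/0.020503 = -5.702878
  sinθ=0.256175, cosθ=0.966630
  F = (M+m)·ẍ + m·l·cosθ·θ̈ − m·l·sinθ·θ̇² = 6.678344 + -0.895156 − 0.002060 = 5.781128
step 2→3:
  ẍ = (ẋ'−ẋ)/dt = (-2.021964903−-1.691745528)/0.020503 = -16.105905
  θ̈ = (θ̇'−θ̇)/dt = (0.458339087−0.105615304)/0.020503 = 17.203521
  sinθ=0.260583, cosθ=0.965451
  F = (M+m)·ẍ + m·l·cosθ·θ̈ − m·l·sinθ·θ̇² = -12.210322 + 2.697069 − 0.000472 = -9.513725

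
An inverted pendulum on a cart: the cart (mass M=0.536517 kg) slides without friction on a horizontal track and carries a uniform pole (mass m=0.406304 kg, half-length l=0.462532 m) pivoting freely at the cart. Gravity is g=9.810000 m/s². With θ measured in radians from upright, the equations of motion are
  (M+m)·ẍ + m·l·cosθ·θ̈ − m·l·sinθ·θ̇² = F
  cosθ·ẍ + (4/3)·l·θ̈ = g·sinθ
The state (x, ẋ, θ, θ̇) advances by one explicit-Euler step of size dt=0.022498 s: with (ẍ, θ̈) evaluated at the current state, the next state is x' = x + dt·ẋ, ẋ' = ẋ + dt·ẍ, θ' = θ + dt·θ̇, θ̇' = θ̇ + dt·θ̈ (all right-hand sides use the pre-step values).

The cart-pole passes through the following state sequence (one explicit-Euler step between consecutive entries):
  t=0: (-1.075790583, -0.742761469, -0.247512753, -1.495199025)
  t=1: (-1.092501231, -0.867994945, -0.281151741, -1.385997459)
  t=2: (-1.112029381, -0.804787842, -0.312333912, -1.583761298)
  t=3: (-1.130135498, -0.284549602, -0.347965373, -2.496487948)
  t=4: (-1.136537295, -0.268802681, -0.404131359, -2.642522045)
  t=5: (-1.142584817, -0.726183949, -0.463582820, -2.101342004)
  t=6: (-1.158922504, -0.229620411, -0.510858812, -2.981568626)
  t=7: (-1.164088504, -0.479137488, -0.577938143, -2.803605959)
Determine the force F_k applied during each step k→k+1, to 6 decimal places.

F_0 = -4.260838 N
F_1 = 1.161894 N
F_2 = 14.691151 N
F_3 = -0.087448 N
F_4 = -14.495014 N
F_5 = 14.603873 N
F_6 = -8.342913 N

step 0→1:
  ẍ = (ẋ'−ẋ)/dt = (-0.867994945−-0.742761469)/0.022498 = -5.566427
  θ̈ = (θ̇'−θ̇)/dt = (-1.385997459−-1.495199025)/0.022498 = 4.853834
  sinθ=-0.244993, cosθ=0.969525
  F = (M+m)·ẍ + m·l·cosθ·θ̈ − m·l·sinθ·θ̇² = -5.248144 + 0.884376 − -0.102931 = -4.260838
step 1→2:
  ẍ = (ẋ'−ẋ)/dt = (-0.804787842−-0.867994945)/0.022498 = 2.809454
  θ̈ = (θ̇'−θ̇)/dt = (-1.583761298−-1.385997459)/0.022498 = -8.790285
  sinθ=-0.277462, cosθ=0.960737
  F = (M+m)·ẍ + m·l·cosθ·θ̈ − m·l·sinθ·θ̇² = 2.648813 + -1.587085 − -0.100166 = 1.161894
step 2→3:
  ẍ = (ẋ'−ẋ)/dt = (-0.284549602−-0.804787842)/0.022498 = 23.123755
  θ̈ = (θ̇'−θ̇)/dt = (-2.496487948−-1.583761298)/0.022498 = -40.569235
  sinθ=-0.307280, cosθ=0.951619
  F = (M+m)·ẍ + m·l·cosθ·θ̈ − m·l·sinθ·θ̇² = 21.801562 + -7.255257 − -0.144846 = 14.691151
step 3→4:
  ẍ = (ẋ'−ẋ)/dt = (-0.268802681−-0.284549602)/0.022498 = 0.699925
  θ̈ = (θ̇'−θ̇)/dt = (-2.642522045−-2.496487948)/0.022498 = -6.490981
  sinθ=-0.340986, cosθ=0.940068
  F = (M+m)·ẍ + m·l·cosθ·θ̈ − m·l·sinθ·θ̇² = 0.659904 + -1.146734 − -0.399382 = -0.087448
step 4→5:
  ẍ = (ẋ'−ẋ)/dt = (-0.726183949−-0.268802681)/0.022498 = -20.329863
  θ̈ = (θ̇'−θ̇)/dt = (-2.101342004−-2.642522045)/0.022498 = 24.054584
  sinθ=-0.393220, cosθ=0.919444
  F = (M+m)·ẍ + m·l·cosθ·θ̈ − m·l·sinθ·θ̇² = -19.167422 + 4.156389 − -0.516019 = -14.495014
step 5→6:
  ẍ = (ẋ'−ẋ)/dt = (-0.229620411−-0.726183949)/0.022498 = 22.071452
  θ̈ = (θ̇'−θ̇)/dt = (-2.981568626−-2.101342004)/0.022498 = -39.124661
  sinθ=-0.447156, cosθ=0.894456
  F = (M+m)·ẍ + m·l·cosθ·θ̈ − m·l·sinθ·θ̇² = 20.809429 + -6.576617 − -0.371061 = 14.603873
step 6→7:
  ẍ = (ẋ'−ẋ)/dt = (-0.479137488−-0.229620411)/0.022498 = -11.090634
  θ̈ = (θ̇'−θ̇)/dt = (-2.803605959−-2.981568626)/0.022498 = 7.910155
  sinθ=-0.488927, cosθ=0.872325
  F = (M+m)·ẍ + m·l·cosθ·θ̈ − m·l·sinθ·θ̇² = -10.456482 + 1.296750 − -0.816820 = -8.342913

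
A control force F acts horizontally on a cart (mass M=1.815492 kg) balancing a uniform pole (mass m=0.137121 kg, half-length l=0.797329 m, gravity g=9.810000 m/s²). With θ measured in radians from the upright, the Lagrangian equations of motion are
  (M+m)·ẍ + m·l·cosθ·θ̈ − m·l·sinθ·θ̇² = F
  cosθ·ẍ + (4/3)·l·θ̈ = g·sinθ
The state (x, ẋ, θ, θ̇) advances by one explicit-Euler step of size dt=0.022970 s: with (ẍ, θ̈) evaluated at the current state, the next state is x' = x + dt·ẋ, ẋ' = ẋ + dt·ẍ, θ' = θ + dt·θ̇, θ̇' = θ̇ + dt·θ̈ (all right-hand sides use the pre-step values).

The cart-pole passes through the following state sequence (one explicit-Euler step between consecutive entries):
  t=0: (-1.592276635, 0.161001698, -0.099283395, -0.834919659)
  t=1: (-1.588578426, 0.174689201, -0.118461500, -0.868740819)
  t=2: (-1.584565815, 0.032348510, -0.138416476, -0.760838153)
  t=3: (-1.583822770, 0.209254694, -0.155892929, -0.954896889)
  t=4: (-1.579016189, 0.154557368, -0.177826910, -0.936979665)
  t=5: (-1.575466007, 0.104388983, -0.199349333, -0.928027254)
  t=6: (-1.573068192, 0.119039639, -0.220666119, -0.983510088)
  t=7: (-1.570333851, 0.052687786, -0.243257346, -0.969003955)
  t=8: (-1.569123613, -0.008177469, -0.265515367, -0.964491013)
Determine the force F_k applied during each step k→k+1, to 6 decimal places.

F_0 = 1.010903 N
F_1 = -11.580231 N
F_2 = 14.132184 N
F_3 = -4.549936 N
F_4 = -4.205751 N
F_5 = 1.005204 N
F_6 = -5.549860 N
F_7 = -5.128404 N

step 0→1:
  ẍ = (ẋ'−ẋ)/dt = (0.174689201−0.161001698)/0.022970 = 0.595886
  θ̈ = (θ̇'−θ̇)/dt = (-0.868740819−-0.834919659)/0.022970 = -1.472406
  sinθ=-0.099120, cosθ=0.995075
  F = (M+m)·ẍ + m·l·cosθ·θ̈ − m·l·sinθ·θ̇² = 1.163535 + -0.160186 − -0.007554 = 1.010903
step 1→2:
  ẍ = (ẋ'−ẋ)/dt = (0.032348510−0.174689201)/0.022970 = -6.196808
  θ̈ = (θ̇'−θ̇)/dt = (-0.760838153−-0.868740819)/0.022970 = 4.697547
  sinθ=-0.118185, cosθ=0.992992
  F = (M+m)·ẍ + m·l·cosθ·θ̈ − m·l·sinθ·θ̇² = -12.099969 + 0.509986 − -0.009752 = -11.580231
step 2→3:
  ẍ = (ẋ'−ẋ)/dt = (0.209254694−0.032348510)/0.022970 = 7.701619
  θ̈ = (θ̇'−θ̇)/dt = (-0.954896889−-0.760838153)/0.022970 = -8.448356
  sinθ=-0.137975, cosθ=0.990436
  F = (M+m)·ẍ + m·l·cosθ·θ̈ − m·l·sinθ·θ̇² = 15.038281 + -0.914829 − -0.008732 = 14.132184
step 3→4:
  ẍ = (ẋ'−ẋ)/dt = (0.154557368−0.209254694)/0.022970 = -2.381251
  θ̈ = (θ̇'−θ̇)/dt = (-0.936979665−-0.954896889)/0.022970 = 0.780027
  sinθ=-0.155262, cosθ=0.987873
  F = (M+m)·ẍ + m·l·cosθ·θ̈ − m·l·sinθ·θ̇² = -4.649661 + 0.084247 − -0.015478 = -4.549936
step 4→5:
  ẍ = (ẋ'−ẋ)/dt = (0.104388983−0.154557368)/0.022970 = -2.184083
  θ̈ = (θ̇'−θ̇)/dt = (-0.928027254−-0.936979665)/0.022970 = 0.389744
  sinθ=-0.176891, cosθ=0.984230
  F = (M+m)·ẍ + m·l·cosθ·θ̈ − m·l·sinθ·θ̇² = -4.264669 + 0.041939 − -0.016979 = -4.205751
step 5→6:
  ẍ = (ẋ'−ẋ)/dt = (0.119039639−0.104388983)/0.022970 = 0.637817
  θ̈ = (θ̇'−θ̇)/dt = (-0.983510088−-0.928027254)/0.022970 = -2.415448
  sinθ=-0.198032, cosθ=0.980196
  F = (M+m)·ẍ + m·l·cosθ·θ̈ − m·l·sinθ·θ̇² = 1.245410 + -0.258852 − -0.018647 = 1.005204
step 6→7:
  ẍ = (ẋ'−ẋ)/dt = (0.052687786−0.119039639)/0.022970 = -2.888631
  θ̈ = (θ̇'−θ̇)/dt = (-0.969003955−-0.983510088)/0.022970 = 0.631525
  sinθ=-0.218880, cosθ=0.975752
  F = (M+m)·ẍ + m·l·cosθ·θ̈ − m·l·sinθ·θ̇² = -5.640378 + 0.067371 − -0.023148 = -5.549860
step 7→8:
  ẍ = (ẋ'−ẋ)/dt = (-0.008177469−0.052687786)/0.022970 = -2.649772
  θ̈ = (θ̇'−θ̇)/dt = (-0.964491013−-0.969003955)/0.022970 = 0.196471
  sinθ=-0.240865, cosθ=0.970559
  F = (M+m)·ẍ + m·l·cosθ·θ̈ − m·l·sinθ·θ̇² = -5.173979 + 0.020848 − -0.024727 = -5.128404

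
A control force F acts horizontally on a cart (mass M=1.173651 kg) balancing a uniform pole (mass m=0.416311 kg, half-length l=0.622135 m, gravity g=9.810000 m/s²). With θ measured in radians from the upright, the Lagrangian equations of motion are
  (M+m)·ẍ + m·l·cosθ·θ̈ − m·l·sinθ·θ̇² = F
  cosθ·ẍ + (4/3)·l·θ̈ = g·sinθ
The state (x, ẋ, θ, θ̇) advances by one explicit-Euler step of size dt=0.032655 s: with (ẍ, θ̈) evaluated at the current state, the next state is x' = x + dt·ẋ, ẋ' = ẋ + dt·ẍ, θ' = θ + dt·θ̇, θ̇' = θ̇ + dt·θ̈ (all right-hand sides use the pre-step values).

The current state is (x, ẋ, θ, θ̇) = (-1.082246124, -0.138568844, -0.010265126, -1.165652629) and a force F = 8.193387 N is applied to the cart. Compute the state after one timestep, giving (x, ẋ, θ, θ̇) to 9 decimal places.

sinθ=-0.010264946, cosθ=0.999947314
temp = (F + m·l·θ̇²·sinθ)/(M+m) = (8.193387 + -0.003612414)/1.589962 = 5.150924731
θ̈ = (g·sinθ − cosθ·temp)/(l·(4/3 − m·cos²θ/(M+m))) = -7.877432550
ẍ = temp − m·l·θ̈·cosθ/(M+m) = 6.434075200
Euler: x'=-1.082246124+0.032655·-0.138568844=-1.086771090, ẋ'=-0.138568844+0.032655·6.434075200=0.071535882
       θ'=-0.010265126+0.032655·-1.165652629=-0.048329513, θ̇'=-1.165652629+0.032655·-7.877432550=-1.422890189

(-1.086771090, 0.071535882, -0.048329513, -1.422890189)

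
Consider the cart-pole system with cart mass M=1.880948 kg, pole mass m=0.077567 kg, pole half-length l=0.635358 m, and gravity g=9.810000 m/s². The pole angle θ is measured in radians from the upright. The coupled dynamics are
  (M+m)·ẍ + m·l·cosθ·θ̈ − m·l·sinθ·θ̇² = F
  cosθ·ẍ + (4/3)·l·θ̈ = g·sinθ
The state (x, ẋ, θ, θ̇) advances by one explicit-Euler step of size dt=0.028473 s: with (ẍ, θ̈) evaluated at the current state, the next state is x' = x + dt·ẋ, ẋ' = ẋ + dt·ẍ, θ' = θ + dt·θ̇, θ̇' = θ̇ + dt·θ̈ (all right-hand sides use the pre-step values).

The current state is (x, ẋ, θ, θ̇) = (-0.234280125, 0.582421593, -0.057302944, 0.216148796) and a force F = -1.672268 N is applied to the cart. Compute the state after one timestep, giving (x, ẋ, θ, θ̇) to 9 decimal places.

(-0.217696835, 0.557855225, -0.051148539, 0.226216669)

sinθ=-0.057271589, cosθ=0.998358636
temp = (F + m·l·θ̇²·sinθ)/(M+m) = (-1.672268 + -0.000131868)/1.958515 = -0.853912208
θ̈ = (g·sinθ − cosθ·temp)/(l·(4/3 − m·cos²θ/(M+m))) = 0.353593674
ẍ = temp − m·l·θ̈·cosθ/(M+m) = -0.862795208
Euler: x'=-0.234280125+0.028473·0.582421593=-0.217696835, ẋ'=0.582421593+0.028473·-0.862795208=0.557855225
       θ'=-0.057302944+0.028473·0.216148796=-0.051148539, θ̇'=0.216148796+0.028473·0.353593674=0.226216669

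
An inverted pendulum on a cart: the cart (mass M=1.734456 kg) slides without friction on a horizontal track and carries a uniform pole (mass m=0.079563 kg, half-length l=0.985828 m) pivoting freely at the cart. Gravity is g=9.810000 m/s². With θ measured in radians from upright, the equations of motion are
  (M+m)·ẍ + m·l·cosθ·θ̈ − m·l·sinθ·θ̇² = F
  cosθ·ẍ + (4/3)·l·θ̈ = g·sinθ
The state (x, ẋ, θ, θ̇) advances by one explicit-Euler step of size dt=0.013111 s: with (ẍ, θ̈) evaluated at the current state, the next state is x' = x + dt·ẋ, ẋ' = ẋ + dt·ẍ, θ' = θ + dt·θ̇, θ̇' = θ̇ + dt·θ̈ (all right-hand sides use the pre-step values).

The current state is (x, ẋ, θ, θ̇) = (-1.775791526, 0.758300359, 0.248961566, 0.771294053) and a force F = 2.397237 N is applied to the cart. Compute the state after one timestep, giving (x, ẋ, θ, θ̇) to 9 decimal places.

sinθ=0.246397674, cosθ=0.969168812
temp = (F + m·l·θ̇²·sinθ)/(M+m) = (2.397237 + 0.011497115)/1.814019 = 1.327843928
θ̈ = (g·sinθ − cosθ·temp)/(l·(4/3 − m·cos²θ/(M+m))) = 0.887293944
ẍ = temp − m·l·θ̈·cosθ/(M+m) = 1.290661529
Euler: x'=-1.775791526+0.013111·0.758300359=-1.765849450, ẋ'=0.758300359+0.013111·1.290661529=0.775222222
       θ'=0.248961566+0.013111·0.771294053=0.259074002, θ̇'=0.771294053+0.013111·0.887293944=0.782927364

(-1.765849450, 0.775222222, 0.259074002, 0.782927364)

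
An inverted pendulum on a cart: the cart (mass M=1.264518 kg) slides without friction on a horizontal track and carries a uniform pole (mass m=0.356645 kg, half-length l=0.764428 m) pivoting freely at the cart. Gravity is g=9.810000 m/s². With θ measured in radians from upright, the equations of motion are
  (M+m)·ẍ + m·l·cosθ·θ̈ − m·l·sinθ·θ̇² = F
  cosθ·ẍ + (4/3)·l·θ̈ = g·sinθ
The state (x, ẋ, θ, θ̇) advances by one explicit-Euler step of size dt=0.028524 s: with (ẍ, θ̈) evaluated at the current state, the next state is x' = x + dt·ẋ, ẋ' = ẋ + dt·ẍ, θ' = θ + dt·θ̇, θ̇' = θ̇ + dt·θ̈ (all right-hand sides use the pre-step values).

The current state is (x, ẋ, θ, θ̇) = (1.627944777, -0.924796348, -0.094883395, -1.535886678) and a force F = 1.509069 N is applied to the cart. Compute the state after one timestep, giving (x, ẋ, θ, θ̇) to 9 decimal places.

(1.601565886, -0.889130349, -0.138693027, -1.596732237)

sinθ=-0.094741089, cosθ=0.995501947
temp = (F + m·l·θ̇²·sinθ)/(M+m) = (1.509069 + -0.060929757)/1.621163 = 0.893271832
θ̈ = (g·sinθ − cosθ·temp)/(l·(4/3 − m·cos²θ/(M+m))) = -2.133135554
ẍ = temp − m·l·θ̈·cosθ/(M+m) = 1.250385614
Euler: x'=1.627944777+0.028524·-0.924796348=1.601565886, ẋ'=-0.924796348+0.028524·1.250385614=-0.889130349
       θ'=-0.094883395+0.028524·-1.535886678=-0.138693027, θ̇'=-1.535886678+0.028524·-2.133135554=-1.596732237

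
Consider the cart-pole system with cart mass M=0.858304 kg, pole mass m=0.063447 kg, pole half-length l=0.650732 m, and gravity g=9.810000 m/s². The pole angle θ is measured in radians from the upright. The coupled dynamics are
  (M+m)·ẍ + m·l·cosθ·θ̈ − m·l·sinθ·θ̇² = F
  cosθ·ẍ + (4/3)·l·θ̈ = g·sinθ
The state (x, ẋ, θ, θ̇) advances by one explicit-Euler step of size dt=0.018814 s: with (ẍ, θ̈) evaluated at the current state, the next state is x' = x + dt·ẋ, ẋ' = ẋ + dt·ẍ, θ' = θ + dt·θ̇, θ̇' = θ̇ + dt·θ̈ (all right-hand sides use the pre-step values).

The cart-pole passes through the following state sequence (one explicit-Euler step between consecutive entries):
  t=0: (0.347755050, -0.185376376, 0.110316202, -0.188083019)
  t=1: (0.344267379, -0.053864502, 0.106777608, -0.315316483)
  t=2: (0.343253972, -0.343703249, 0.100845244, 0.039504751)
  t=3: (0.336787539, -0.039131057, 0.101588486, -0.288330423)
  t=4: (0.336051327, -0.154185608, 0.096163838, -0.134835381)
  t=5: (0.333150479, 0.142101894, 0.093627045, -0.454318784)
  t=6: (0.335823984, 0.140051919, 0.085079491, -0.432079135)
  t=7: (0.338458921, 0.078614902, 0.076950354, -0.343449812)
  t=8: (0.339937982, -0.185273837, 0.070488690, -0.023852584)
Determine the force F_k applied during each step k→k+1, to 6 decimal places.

F_0 = 6.165463 N
F_1 = -13.426242 N
F_2 = 14.206072 N
F_3 = -5.302090 N
F_4 = 13.818028 N
F_5 = -0.052640 N
F_6 = -2.816836 N
F_7 = -12.229754 N

step 0→1:
  ẍ = (ẋ'−ẋ)/dt = (-0.053864502−-0.185376376)/0.018814 = 6.990107
  θ̈ = (θ̇'−θ̇)/dt = (-0.315316483−-0.188083019)/0.018814 = -6.762701
  sinθ=0.110093, cosθ=0.993921
  F = (M+m)·ẍ + m·l·cosθ·θ̈ − m·l·sinθ·θ̇² = 6.443138 + -0.277514 − 0.000161 = 6.165463
step 1→2:
  ẍ = (ẋ'−ẋ)/dt = (-0.343703249−-0.053864502)/0.018814 = -15.405482
  θ̈ = (θ̇'−θ̇)/dt = (0.039504751−-0.315316483)/0.018814 = 18.859426
  sinθ=0.106575, cosθ=0.994305
  F = (M+m)·ẍ + m·l·cosθ·θ̈ − m·l·sinθ·θ̇² = -14.200019 + 0.774214 − 0.000437 = -13.426242
step 2→3:
  ẍ = (ẋ'−ẋ)/dt = (-0.039131057−-0.343703249)/0.018814 = 16.188593
  θ̈ = (θ̇'−θ̇)/dt = (-0.288330423−0.039504751)/0.018814 = -17.425065
  sinθ=0.100674, cosθ=0.994919
  F = (M+m)·ẍ + m·l·cosθ·θ̈ − m·l·sinθ·θ̇² = 14.921852 + -0.715773 − 0.000006 = 14.206072
step 3→4:
  ẍ = (ẋ'−ẋ)/dt = (-0.154185608−-0.039131057)/0.018814 = -6.115369
  θ̈ = (θ̇'−θ̇)/dt = (-0.134835381−-0.288330423)/0.018814 = 8.158554
  sinθ=0.101414, cosθ=0.994844
  F = (M+m)·ẍ + m·l·cosθ·θ̈ − m·l·sinθ·θ̇² = -5.636847 + 0.335106 − 0.000348 = -5.302090
step 4→5:
  ẍ = (ẋ'−ẋ)/dt = (0.142101894−-0.154185608)/0.018814 = 15.748246
  θ̈ = (θ̇'−θ̇)/dt = (-0.454318784−-0.134835381)/0.018814 = -16.981152
  sinθ=0.096016, cosθ=0.995380
  F = (M+m)·ẍ + m·l·cosθ·θ̈ − m·l·sinθ·θ̇² = 14.515962 + -0.697862 − 0.000072 = 13.818028
step 5→6:
  ẍ = (ẋ'−ẋ)/dt = (0.140051919−0.142101894)/0.018814 = -0.108960
  θ̈ = (θ̇'−θ̇)/dt = (-0.432079135−-0.454318784)/0.018814 = 1.182080
  sinθ=0.093490, cosθ=0.995620
  F = (M+m)·ẍ + m·l·cosθ·θ̈ − m·l·sinθ·θ̇² = -0.100434 + 0.048591 − 0.000797 = -0.052640
step 6→7:
  ẍ = (ẋ'−ẋ)/dt = (0.078614902−0.140051919)/0.018814 = -3.265495
  θ̈ = (θ̇'−θ̇)/dt = (-0.343449812−-0.432079135)/0.018814 = 4.710818
  sinθ=0.084977, cosθ=0.996383
  F = (M+m)·ẍ + m·l·cosθ·θ̈ − m·l·sinθ·θ̇² = -3.009973 + 0.193792 − 0.000655 = -2.816836
step 7→8:
  ẍ = (ẋ'−ẋ)/dt = (-0.185273837−0.078614902)/0.018814 = -14.026190
  θ̈ = (θ̇'−θ̇)/dt = (-0.023852584−-0.343449812)/0.018814 = 16.987202
  sinθ=0.076874, cosθ=0.997041
  F = (M+m)·ẍ + m·l·cosθ·θ̈ − m·l·sinθ·θ̇² = -12.928655 + 0.699275 − 0.000374 = -12.229754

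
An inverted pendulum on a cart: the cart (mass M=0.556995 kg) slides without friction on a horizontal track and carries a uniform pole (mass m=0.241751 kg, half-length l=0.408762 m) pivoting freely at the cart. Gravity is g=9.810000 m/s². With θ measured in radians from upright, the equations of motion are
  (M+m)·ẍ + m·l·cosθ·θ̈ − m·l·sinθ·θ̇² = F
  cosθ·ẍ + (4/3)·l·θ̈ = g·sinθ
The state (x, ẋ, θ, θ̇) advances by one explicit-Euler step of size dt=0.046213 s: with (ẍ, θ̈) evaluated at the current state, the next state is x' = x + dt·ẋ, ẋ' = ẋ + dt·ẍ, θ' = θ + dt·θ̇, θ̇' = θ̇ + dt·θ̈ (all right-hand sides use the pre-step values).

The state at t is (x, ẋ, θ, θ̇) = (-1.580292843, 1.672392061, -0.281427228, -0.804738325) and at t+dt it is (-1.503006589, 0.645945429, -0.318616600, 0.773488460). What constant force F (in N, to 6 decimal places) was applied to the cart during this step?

F = -14.481336 N

ẍ = (ẋ'−ẋ)/dt = (0.645945429−1.672392061)/0.046213 = -22.211210
θ̈ = (θ̇'−θ̇)/dt = (0.773488460−-0.804738325)/0.046213 = 34.151143
sinθ=-0.277727, cosθ=0.960660
F = (M+m)·ẍ + m·l·cosθ·θ̈ − m·l·sinθ·θ̇² = -17.741115 + 3.242006 − -0.017773 = -14.481336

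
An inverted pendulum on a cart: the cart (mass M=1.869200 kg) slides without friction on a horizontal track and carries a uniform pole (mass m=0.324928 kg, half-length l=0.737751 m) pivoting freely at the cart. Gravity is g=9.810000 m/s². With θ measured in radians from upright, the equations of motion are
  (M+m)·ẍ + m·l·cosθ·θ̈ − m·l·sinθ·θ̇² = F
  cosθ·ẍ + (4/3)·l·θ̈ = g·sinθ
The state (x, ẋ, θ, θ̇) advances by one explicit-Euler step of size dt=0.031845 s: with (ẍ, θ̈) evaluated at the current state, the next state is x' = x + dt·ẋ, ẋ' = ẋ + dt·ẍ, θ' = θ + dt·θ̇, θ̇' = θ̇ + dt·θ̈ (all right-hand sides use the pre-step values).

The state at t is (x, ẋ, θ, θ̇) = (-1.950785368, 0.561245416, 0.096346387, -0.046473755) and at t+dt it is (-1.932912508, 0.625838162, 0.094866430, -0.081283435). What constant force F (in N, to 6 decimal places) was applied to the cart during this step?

ẍ = (ẋ'−ẋ)/dt = (0.625838162−0.561245416)/0.031845 = 2.028348
θ̈ = (θ̇'−θ̇)/dt = (-0.081283435−-0.046473755)/0.031845 = -1.093097
sinθ=0.096197, cosθ=0.995362
F = (M+m)·ẍ + m·l·cosθ·θ̈ − m·l·sinθ·θ̇² = 4.450455 + -0.260818 − 0.000050 = 4.189588

F = 4.189588 N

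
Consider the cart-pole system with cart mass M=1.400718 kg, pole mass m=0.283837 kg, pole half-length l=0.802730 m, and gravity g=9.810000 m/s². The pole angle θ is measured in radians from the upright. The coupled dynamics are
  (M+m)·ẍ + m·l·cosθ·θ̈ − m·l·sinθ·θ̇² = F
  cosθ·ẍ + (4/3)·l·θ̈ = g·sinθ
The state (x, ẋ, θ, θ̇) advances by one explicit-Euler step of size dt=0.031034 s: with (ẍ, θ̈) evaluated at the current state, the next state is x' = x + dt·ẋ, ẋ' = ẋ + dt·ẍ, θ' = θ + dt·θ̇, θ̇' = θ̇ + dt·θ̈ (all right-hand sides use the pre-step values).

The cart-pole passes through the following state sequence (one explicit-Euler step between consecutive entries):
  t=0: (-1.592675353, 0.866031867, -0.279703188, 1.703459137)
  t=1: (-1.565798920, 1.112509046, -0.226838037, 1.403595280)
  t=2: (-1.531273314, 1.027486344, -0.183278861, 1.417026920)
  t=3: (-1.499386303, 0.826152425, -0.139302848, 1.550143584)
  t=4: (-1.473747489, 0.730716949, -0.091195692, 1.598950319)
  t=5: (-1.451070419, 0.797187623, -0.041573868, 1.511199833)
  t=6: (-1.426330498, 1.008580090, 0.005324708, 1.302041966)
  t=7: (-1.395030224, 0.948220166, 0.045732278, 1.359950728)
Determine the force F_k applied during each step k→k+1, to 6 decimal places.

F_0 = 11.445566 N
F_1 = -4.418077 N
F_2 = -9.884271 N
F_3 = -4.749450 N
F_4 = 3.019574 N
F_5 = 9.961948 N
F_6 = -2.853304 N

step 0→1:
  ẍ = (ẋ'−ẋ)/dt = (1.112509046−0.866031867)/0.031034 = 7.942166
  θ̈ = (θ̇'−θ̇)/dt = (1.403595280−1.703459137)/0.031034 = -9.662430
  sinθ=-0.276070, cosθ=0.961137
  F = (M+m)·ẍ + m·l·cosθ·θ̈ − m·l·sinθ·θ̇² = 13.379015 + -2.115974 − -0.182525 = 11.445566
step 1→2:
  ẍ = (ẋ'−ẋ)/dt = (1.027486344−1.112509046)/0.031034 = -2.739663
  θ̈ = (θ̇'−θ̇)/dt = (1.417026920−1.403595280)/0.031034 = 0.432804
  sinθ=-0.224898, cosθ=0.974382
  F = (M+m)·ẍ + m·l·cosθ·θ̈ − m·l·sinθ·θ̇² = -4.615113 + 0.096086 − -0.100950 = -4.418077
step 2→3:
  ẍ = (ẋ'−ẋ)/dt = (0.826152425−1.027486344)/0.031034 = -6.487527
  θ̈ = (θ̇'−θ̇)/dt = (1.550143584−1.417026920)/0.031034 = 4.289381
  sinθ=-0.182254, cosθ=0.983251
  F = (M+m)·ẍ + m·l·cosθ·θ̈ − m·l·sinθ·θ̇² = -10.928596 + 0.960943 − -0.083382 = -9.884271
step 3→4:
  ẍ = (ẋ'−ẋ)/dt = (0.730716949−0.826152425)/0.031034 = -3.075191
  θ̈ = (θ̇'−θ̇)/dt = (1.598950319−1.550143584)/0.031034 = 1.572686
  sinθ=-0.138853, cosθ=0.990313
  F = (M+m)·ẍ + m·l·cosθ·θ̈ − m·l·sinθ·θ̇² = -5.180328 + 0.354857 − -0.076022 = -4.749450
step 4→5:
  ẍ = (ẋ'−ẋ)/dt = (0.797187623−0.730716949)/0.031034 = 2.141866
  θ̈ = (θ̇'−θ̇)/dt = (1.511199833−1.598950319)/0.031034 = -2.827560
  sinθ=-0.091069, cosθ=0.995845
  F = (M+m)·ẍ + m·l·cosθ·θ̈ − m·l·sinθ·θ̇² = 3.608091 + -0.641567 − -0.053049 = 3.019574
step 5→6:
  ẍ = (ẋ'−ẋ)/dt = (1.008580090−0.797187623)/0.031034 = 6.811641
  θ̈ = (θ̇'−θ̇)/dt = (1.302041966−1.511199833)/0.031034 = -6.739636
  sinθ=-0.041562, cosθ=0.999136
  F = (M+m)·ẍ + m·l·cosθ·θ̈ − m·l·sinθ·θ̇² = 11.474584 + -1.534262 − -0.021626 = 9.961948
step 6→7:
  ẍ = (ẋ'−ẋ)/dt = (0.948220166−1.008580090)/0.031034 = -1.944961
  θ̈ = (θ̇'−θ̇)/dt = (1.359950728−1.302041966)/0.031034 = 1.865978
  sinθ=0.005325, cosθ=0.999986
  F = (M+m)·ẍ + m·l·cosθ·θ̈ − m·l·sinθ·θ̇² = -3.276394 + 0.425147 − 0.002057 = -2.853304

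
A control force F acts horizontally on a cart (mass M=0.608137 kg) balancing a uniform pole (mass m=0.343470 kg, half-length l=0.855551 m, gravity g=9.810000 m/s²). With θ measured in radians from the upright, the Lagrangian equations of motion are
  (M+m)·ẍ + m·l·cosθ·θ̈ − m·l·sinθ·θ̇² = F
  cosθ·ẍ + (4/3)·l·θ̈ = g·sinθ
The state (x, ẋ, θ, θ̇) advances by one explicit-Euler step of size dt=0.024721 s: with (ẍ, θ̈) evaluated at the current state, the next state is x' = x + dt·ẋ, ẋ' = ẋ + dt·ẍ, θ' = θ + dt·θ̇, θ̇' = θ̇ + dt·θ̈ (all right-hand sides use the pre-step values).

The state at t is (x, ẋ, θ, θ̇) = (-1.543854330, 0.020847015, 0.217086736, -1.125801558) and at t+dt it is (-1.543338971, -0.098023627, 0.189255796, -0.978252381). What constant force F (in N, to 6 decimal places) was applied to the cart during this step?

F = -2.943273 N

ẍ = (ẋ'−ẋ)/dt = (-0.098023627−0.020847015)/0.024721 = -4.808488
θ̈ = (θ̇'−θ̇)/dt = (-0.978252381−-1.125801558)/0.024721 = 5.968576
sinθ=0.215386, cosθ=0.976529
F = (M+m)·ẍ + m·l·cosθ·θ̈ − m·l·sinθ·θ̇² = -4.575791 + 1.712737 − 0.080219 = -2.943273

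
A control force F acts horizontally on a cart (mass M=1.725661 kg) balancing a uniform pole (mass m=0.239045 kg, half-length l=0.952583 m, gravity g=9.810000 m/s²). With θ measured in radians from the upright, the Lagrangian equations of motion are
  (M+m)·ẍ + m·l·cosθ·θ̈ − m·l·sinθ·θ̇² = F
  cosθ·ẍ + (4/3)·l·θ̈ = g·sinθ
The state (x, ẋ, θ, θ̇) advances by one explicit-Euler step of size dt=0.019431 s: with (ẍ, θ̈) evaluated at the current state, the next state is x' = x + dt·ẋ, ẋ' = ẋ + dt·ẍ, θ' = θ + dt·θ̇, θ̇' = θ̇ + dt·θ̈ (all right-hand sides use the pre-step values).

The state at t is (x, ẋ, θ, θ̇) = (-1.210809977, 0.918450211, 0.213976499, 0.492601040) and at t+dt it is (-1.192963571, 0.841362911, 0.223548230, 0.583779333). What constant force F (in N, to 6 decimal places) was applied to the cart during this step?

F = -6.762037 N

ẍ = (ẋ'−ẋ)/dt = (0.841362911−0.918450211)/0.019431 = -3.967233
θ̈ = (θ̇'−θ̇)/dt = (0.583779333−0.492601040)/0.019431 = 4.692414
sinθ=0.212347, cosθ=0.977194
F = (M+m)·ẍ + m·l·cosθ·θ̈ − m·l·sinθ·θ̇² = -7.794446 + 1.044142 − 0.011733 = -6.762037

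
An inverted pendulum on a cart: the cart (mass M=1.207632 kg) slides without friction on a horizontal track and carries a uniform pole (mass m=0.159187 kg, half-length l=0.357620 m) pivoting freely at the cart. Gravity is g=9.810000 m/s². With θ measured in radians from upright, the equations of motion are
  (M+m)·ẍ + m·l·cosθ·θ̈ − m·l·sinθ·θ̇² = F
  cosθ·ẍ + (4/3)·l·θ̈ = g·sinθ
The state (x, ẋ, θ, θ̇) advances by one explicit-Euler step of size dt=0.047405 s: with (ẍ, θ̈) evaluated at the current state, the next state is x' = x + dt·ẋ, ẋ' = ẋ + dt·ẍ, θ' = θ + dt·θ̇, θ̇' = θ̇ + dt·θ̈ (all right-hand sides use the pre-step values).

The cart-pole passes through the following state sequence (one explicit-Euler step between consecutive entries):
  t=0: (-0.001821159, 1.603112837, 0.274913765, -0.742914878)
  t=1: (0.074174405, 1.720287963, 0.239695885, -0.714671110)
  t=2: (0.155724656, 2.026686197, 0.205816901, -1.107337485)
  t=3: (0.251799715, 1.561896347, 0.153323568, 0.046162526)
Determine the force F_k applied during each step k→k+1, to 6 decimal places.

step 0→1:
  ẍ = (ẋ'−ẋ)/dt = (1.720287963−1.603112837)/0.047405 = 2.471788
  θ̈ = (θ̇'−θ̇)/dt = (-0.714671110−-0.742914878)/0.047405 = 0.595797
  sinθ=0.271464, cosθ=0.962449
  F = (M+m)·ẍ + m·l·cosθ·θ̈ − m·l·sinθ·θ̇² = 3.378487 + 0.032644 − 0.008529 = 3.402602
step 1→2:
  ẍ = (ẋ'−ẋ)/dt = (2.026686197−1.720287963)/0.047405 = 6.463416
  θ̈ = (θ̇'−θ̇)/dt = (-1.107337485−-0.714671110)/0.047405 = -8.283227
  sinθ=0.237407, cosθ=0.971410
  F = (M+m)·ẍ + m·l·cosθ·θ̈ − m·l·sinθ·θ̇² = 8.834320 + -0.458070 − 0.006903 = 8.369347
step 2→3:
  ẍ = (ẋ'−ẋ)/dt = (1.561896347−2.026686197)/0.047405 = -9.804659
  θ̈ = (θ̇'−θ̇)/dt = (0.046162526−-1.107337485)/0.047405 = 24.332876
  sinθ=0.204367, cosθ=0.978894
  F = (M+m)·ẍ + m·l·cosθ·θ̈ − m·l·sinθ·θ̇² = -13.401194 + 1.355997 − 0.014266 = -12.059463

F_0 = 3.402602 N
F_1 = 8.369347 N
F_2 = -12.059463 N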